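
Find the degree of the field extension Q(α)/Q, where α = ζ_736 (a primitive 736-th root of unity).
[Q(α):Q] = 352

The minimal polynomial of ζ_736 over Q is the 736-th cyclotomic polynomial Φ_736(x), which is irreducible over Q and has degree φ(736) = 352. Hence [Q(α):Q] = φ(736) = 352.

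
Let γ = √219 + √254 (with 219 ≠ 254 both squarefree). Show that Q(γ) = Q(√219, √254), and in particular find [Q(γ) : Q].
[Q(γ) : Q] = 4 (equivalently, Q(γ) = Q(√219, √254))

Obviously Q(γ) ⊆ Q(√219, √254), and [Q(√219, √254):Q] = 4 (since 219, 254 are distinct squarefree integers > 1 with 55626 not a perfect square). To show equality we compute the minimal polynomial of γ. From γ = √219 + √254: γ^2 = 219 + 2√(55626) + 254 = 473 + 2√(55626), so γ^2 - 473 = 2√(55626); squaring, (γ^2 - 473)^2 = 4·55626, i.e. γ^4 - 946γ^2 + 223729 - 222504 = 0, i.e. γ^4 - 946γ^2 + 1225 = 0. So γ is a root of x^4 - 946x^2 + 1225. This polynomial is irreducible over Q: it has no rational root (each ±√219 ± √254 is irrational), and any factorization into two quadratics over Q would force √(55626) ∈ Q (pairing opposite roots) or √219, √254 ∈ Q (other pairings), all impossible. Hence [Q(γ):Q] = 4 = [Q(√219, √254):Q], so Q(γ) = Q(√219, √254).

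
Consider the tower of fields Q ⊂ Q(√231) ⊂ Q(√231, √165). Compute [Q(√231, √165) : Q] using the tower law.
[Q(√231, √165) : Q] = 4

[Q(√231):Q] = 2 (min poly x^2 - 231, irreducible since 231 is squarefree > 1). For the top step, suppose √165 ∈ Q(√231), say √165 = c + d√231 with c, d ∈ Q. Squaring: 165 = c^2 + 231d^2 + 2cd√231. Since √231 ∉ Q this forces 2cd = 0. If d = 0 then √165 = c ∈ Q, contradicting 165 squarefree > 1. If c = 0 then 165 = 231d^2, so 231·165 = (231d)^2 is a perfect square in Q — but 231·165 = 38115 is not a perfect square (since 231 and 165 are distinct squarefree integers). Contradiction. Hence √165 ∉ Q(√231), so x^2 - 165 stays irreducible over Q(√231) and [Q(√231, √165) : Q(√231)] = 2. By the tower law, [Q(√231, √165) : Q] = 2 · 2 = 4.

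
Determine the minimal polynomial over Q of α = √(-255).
m_α(x) = x^2 + 255

α satisfies α^2 + 255 = 0, so x^2 + 255 annihilates α. Since d = -255 is squarefree and ≠ 1, it is not a perfect square in Q, so x^2 + 255 has no rational root and is therefore irreducible over Q (a degree-2 polynomial over a field is irreducible iff it has no root). Hence m_α(x) = x^2 + 255.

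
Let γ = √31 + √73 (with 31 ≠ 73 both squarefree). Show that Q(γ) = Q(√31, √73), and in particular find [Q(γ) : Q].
[Q(γ) : Q] = 4 (equivalently, Q(γ) = Q(√31, √73))

Obviously Q(γ) ⊆ Q(√31, √73), and [Q(√31, √73):Q] = 4 (since 31, 73 are distinct squarefree integers > 1 with 2263 not a perfect square). To show equality we compute the minimal polynomial of γ. From γ = √31 + √73: γ^2 = 31 + 2√(2263) + 73 = 104 + 2√(2263), so γ^2 - 104 = 2√(2263); squaring, (γ^2 - 104)^2 = 4·2263, i.e. γ^4 - 208γ^2 + 10816 - 9052 = 0, i.e. γ^4 - 208γ^2 + 1764 = 0. So γ is a root of x^4 - 208x^2 + 1764. This polynomial is irreducible over Q: it has no rational root (each ±√31 ± √73 is irrational), and any factorization into two quadratics over Q would force √(2263) ∈ Q (pairing opposite roots) or √31, √73 ∈ Q (other pairings), all impossible. Hence [Q(γ):Q] = 4 = [Q(√31, √73):Q], so Q(γ) = Q(√31, √73).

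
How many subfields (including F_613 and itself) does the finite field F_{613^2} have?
F_{613^2} has 2 subfields

The subfields of F_{p^n} are exactly the fields F_{p^d} for d | n (each is the fixed field of the unique index-d subgroup of Gal(F_{p^n}/F_p) ≅ Z/nZ). The divisors of n = 2 are {1, 2}, giving 2 subfields: F_{613^1}, F_{613^2}.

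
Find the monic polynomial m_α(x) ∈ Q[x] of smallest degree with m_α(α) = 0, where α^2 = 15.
m_α(x) = x^2 - 15

α satisfies α^2 - 15 = 0, so x^2 - 15 annihilates α. Since d = 15 is squarefree and ≠ 1, it is not a perfect square in Q, so x^2 - 15 has no rational root and is therefore irreducible over Q (a degree-2 polynomial over a field is irreducible iff it has no root). Hence m_α(x) = x^2 - 15.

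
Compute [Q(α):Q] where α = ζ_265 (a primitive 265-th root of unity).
[Q(α):Q] = 208

The minimal polynomial of ζ_265 over Q is the 265-th cyclotomic polynomial Φ_265(x), which is irreducible over Q and has degree φ(265) = 208. Hence [Q(α):Q] = φ(265) = 208.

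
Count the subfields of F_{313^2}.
F_{313^2} has 2 subfields

The subfields of F_{p^n} are exactly the fields F_{p^d} for d | n (each is the fixed field of the unique index-d subgroup of Gal(F_{p^n}/F_p) ≅ Z/nZ). The divisors of n = 2 are {1, 2}, giving 2 subfields: F_{313^1}, F_{313^2}.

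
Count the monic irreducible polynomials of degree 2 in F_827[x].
There are 341551 monic irreducible polynomials of degree 2 over F_827

Each element of F_{827^2} that lies in no proper subfield is a root of exactly one monic irreducible of degree 2 over F_827, and each such polynomial has 2 distinct roots in F_{827^2}. By Möbius inversion the count is N_827(2) = (1/2) Σ_{d|2} μ(2/d) · 827^d = (1/2)(μ(2)·827^1 + μ(1)·827^2) = 683102/2 = 341551.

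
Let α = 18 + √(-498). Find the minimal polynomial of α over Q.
m_α(x) = x^2 - 36x + 822

From α - 18 = √(-498), squaring gives (α - 18)^2 = -498, i.e. α^2 - 36α + 324 = -498, so α^2 - 36α + 822 = 0. The discriminant of x^2 - 36x + 822 is (-36)^2 - 4·(822) = 1296 - 3288 = -1992, and 4·(-498) is not a perfect square in Q since -498 is squarefree and ≠ 1. Hence x^2 - 36x + 822 is irreducible over Q and is the minimal polynomial of α.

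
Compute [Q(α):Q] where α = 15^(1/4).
[Q(α):Q] = 4

α is a root of x^4 - 15. By Eisenstein's criterion at the prime p = 3 (which divides the constant term 15 but p^2 = 9 does not, since 15 is squarefree), x^4 - 15 is irreducible over Q. Hence [Q(α):Q] = 4.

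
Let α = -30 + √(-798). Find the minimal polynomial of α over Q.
m_α(x) = x^2 + 60x + 1698

From α + 30 = √(-798), squaring gives (α + 30)^2 = -798, i.e. α^2 + 60α + 900 = -798, so α^2 + 60α + 1698 = 0. The discriminant of x^2 + 60x + 1698 is (60)^2 - 4·(1698) = 3600 - 6792 = -3192, and 4·(-798) is not a perfect square in Q since -798 is squarefree and ≠ 1. Hence x^2 + 60x + 1698 is irreducible over Q and is the minimal polynomial of α.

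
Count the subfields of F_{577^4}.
F_{577^4} has 3 subfields

The subfields of F_{p^n} are exactly the fields F_{p^d} for d | n (each is the fixed field of the unique index-d subgroup of Gal(F_{p^n}/F_p) ≅ Z/nZ). The divisors of n = 4 are {1, 2, 4}, giving 3 subfields: F_{577^1}, F_{577^2}, F_{577^4}.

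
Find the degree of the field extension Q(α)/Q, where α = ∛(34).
[Q(α):Q] = 3

The minimal polynomial of α is x^3 - 34, irreducible over Q since 34 is not a perfect cube (so x^3 - 34 has no rational root). Hence [Q(α):Q] = deg(m_α) = 3.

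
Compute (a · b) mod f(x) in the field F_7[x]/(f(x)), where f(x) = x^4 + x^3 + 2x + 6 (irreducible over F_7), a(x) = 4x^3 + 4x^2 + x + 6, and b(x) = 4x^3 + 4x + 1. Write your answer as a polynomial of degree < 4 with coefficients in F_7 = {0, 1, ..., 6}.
a · b ≡ 6x^3 + 3x^2 + 6x + 5 (mod f(x))

Multiply in F_7[x]: a(x)·b(x) = (4x^3 + 4x^2 + x + 6)·(4x^3 + 4x + 1) = 2x^6 + 2x^5 + 6x^4 + 2x^3 + x^2 + 4x + 6. This has degree ≥ 4, so divide by f(x) over F_7: 2x^6 + 2x^5 + 6x^4 + 2x^3 + x^2 + 4x + 6 = (2x^2 + 6)·(x^4 + x^3 + 2x + 6) + (6x^3 + 3x^2 + 6x + 5). Hence a·b ≡ 6x^3 + 3x^2 + 6x + 5 (mod f). (F_7[x]/(f) is a field with 7^4 = 2401 elements since f is irreducible of degree 4.)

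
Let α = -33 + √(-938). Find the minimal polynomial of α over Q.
m_α(x) = x^2 + 66x + 2027

From α + 33 = √(-938), squaring gives (α + 33)^2 = -938, i.e. α^2 + 66α + 1089 = -938, so α^2 + 66α + 2027 = 0. The discriminant of x^2 + 66x + 2027 is (66)^2 - 4·(2027) = 4356 - 8108 = -3752, and 4·(-938) is not a perfect square in Q since -938 is squarefree and ≠ 1. Hence x^2 + 66x + 2027 is irreducible over Q and is the minimal polynomial of α.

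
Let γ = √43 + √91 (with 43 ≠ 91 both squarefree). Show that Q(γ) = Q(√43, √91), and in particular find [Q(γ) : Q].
[Q(γ) : Q] = 4 (equivalently, Q(γ) = Q(√43, √91))

Obviously Q(γ) ⊆ Q(√43, √91), and [Q(√43, √91):Q] = 4 (since 43, 91 are distinct squarefree integers > 1 with 3913 not a perfect square). To show equality we compute the minimal polynomial of γ. From γ = √43 + √91: γ^2 = 43 + 2√(3913) + 91 = 134 + 2√(3913), so γ^2 - 134 = 2√(3913); squaring, (γ^2 - 134)^2 = 4·3913, i.e. γ^4 - 268γ^2 + 17956 - 15652 = 0, i.e. γ^4 - 268γ^2 + 2304 = 0. So γ is a root of x^4 - 268x^2 + 2304. This polynomial is irreducible over Q: it has no rational root (each ±√43 ± √91 is irrational), and any factorization into two quadratics over Q would force √(3913) ∈ Q (pairing opposite roots) or √43, √91 ∈ Q (other pairings), all impossible. Hence [Q(γ):Q] = 4 = [Q(√43, √91):Q], so Q(γ) = Q(√43, √91).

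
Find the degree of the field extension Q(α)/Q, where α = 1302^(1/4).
[Q(α):Q] = 4

α is a root of x^4 - 1302. By Eisenstein's criterion at the prime p = 2 (which divides the constant term 1302 but p^2 = 4 does not, since 1302 is squarefree), x^4 - 1302 is irreducible over Q. Hence [Q(α):Q] = 4.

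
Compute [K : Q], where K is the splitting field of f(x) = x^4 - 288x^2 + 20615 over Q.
[K : Q] = 4

Solving the quadratic in x^2: x^2 = (288 ± √(288^2 - 4·20615))/2 = (288 ± √484)/2 = (288 ± 22)/2, giving x^2 = 133 or x^2 = 155. So f(x) = (x^2 - 133)(x^2 - 155) and the roots of f are ±√133, ±√155. Hence the splitting field is K = Q(√133, √155). Since 133 and 155 are distinct squarefree integers > 1, their product 20615 is not a perfect square, so √155 ∉ Q(√133). By the tower law [K:Q] = [Q(√133,√155):Q(√133)] · [Q(√133):Q] = 2 · 2 = 4.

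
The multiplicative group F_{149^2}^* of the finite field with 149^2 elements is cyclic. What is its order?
|F_{149^2}^*| = 22200

F_{149^2} has 149^2 = 22201 elements; its multiplicative group consists of all nonzero elements, so |F_{149^2}^*| = 22201 - 1 = 22200. (It is cyclic since any finite subgroup of the multiplicative group of a field is cyclic.)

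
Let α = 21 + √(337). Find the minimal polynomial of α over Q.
m_α(x) = x^2 - 42x + 104

From α - 21 = √(337), squaring gives (α - 21)^2 = 337, i.e. α^2 - 42α + 441 = 337, so α^2 - 42α + 104 = 0. The discriminant of x^2 - 42x + 104 is (-42)^2 - 4·(104) = 1764 - 416 = 1348, and 4·(337) is not a perfect square in Q since 337 is squarefree and ≠ 1. Hence x^2 - 42x + 104 is irreducible over Q and is the minimal polynomial of α.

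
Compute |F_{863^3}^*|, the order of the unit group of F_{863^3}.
|F_{863^3}^*| = 642735646

F_{863^3} has 863^3 = 642735647 elements; its multiplicative group consists of all nonzero elements, so |F_{863^3}^*| = 642735647 - 1 = 642735646. (It is cyclic since any finite subgroup of the multiplicative group of a field is cyclic.)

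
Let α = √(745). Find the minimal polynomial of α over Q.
m_α(x) = x^2 - 745

α satisfies α^2 - 745 = 0, so x^2 - 745 annihilates α. Since d = 745 is squarefree and ≠ 1, it is not a perfect square in Q, so x^2 - 745 has no rational root and is therefore irreducible over Q (a degree-2 polynomial over a field is irreducible iff it has no root). Hence m_α(x) = x^2 - 745.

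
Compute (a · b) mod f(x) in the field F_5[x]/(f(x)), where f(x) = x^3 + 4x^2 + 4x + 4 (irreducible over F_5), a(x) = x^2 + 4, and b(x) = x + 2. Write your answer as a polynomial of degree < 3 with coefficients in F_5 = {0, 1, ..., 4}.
a · b ≡ 3x^2 + 4 (mod f(x))

Multiply in F_5[x]: a(x)·b(x) = (x^2 + 4)·(x + 2) = x^3 + 2x^2 + 4x + 3. This has degree ≥ 3, so divide by f(x) over F_5: x^3 + 2x^2 + 4x + 3 = (1)·(x^3 + 4x^2 + 4x + 4) + (3x^2 + 4). Hence a·b ≡ 3x^2 + 4 (mod f). (F_5[x]/(f) is a field with 5^3 = 125 elements since f is irreducible of degree 3.)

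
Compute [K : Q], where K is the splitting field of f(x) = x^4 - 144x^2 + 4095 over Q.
[K : Q] = 4

Solving the quadratic in x^2: x^2 = (144 ± √(144^2 - 4·4095))/2 = (144 ± √4356)/2 = (144 ± 66)/2, giving x^2 = 105 or x^2 = 39. So f(x) = (x^2 - 105)(x^2 - 39) and the roots of f are ±√105, ±√39. Hence the splitting field is K = Q(√105, √39). Since 105 and 39 are distinct squarefree integers > 1, their product 4095 is not a perfect square, so √39 ∉ Q(√105). By the tower law [K:Q] = [Q(√105,√39):Q(√105)] · [Q(√105):Q] = 2 · 2 = 4.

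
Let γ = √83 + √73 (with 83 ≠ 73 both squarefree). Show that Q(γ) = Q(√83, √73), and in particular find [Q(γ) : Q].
[Q(γ) : Q] = 4 (equivalently, Q(γ) = Q(√83, √73))

Obviously Q(γ) ⊆ Q(√83, √73), and [Q(√83, √73):Q] = 4 (since 83, 73 are distinct squarefree integers > 1 with 6059 not a perfect square). To show equality we compute the minimal polynomial of γ. From γ = √83 + √73: γ^2 = 83 + 2√(6059) + 73 = 156 + 2√(6059), so γ^2 - 156 = 2√(6059); squaring, (γ^2 - 156)^2 = 4·6059, i.e. γ^4 - 312γ^2 + 24336 - 24236 = 0, i.e. γ^4 - 312γ^2 + 100 = 0. So γ is a root of x^4 - 312x^2 + 100. This polynomial is irreducible over Q: it has no rational root (each ±√83 ± √73 is irrational), and any factorization into two quadratics over Q would force √(6059) ∈ Q (pairing opposite roots) or √83, √73 ∈ Q (other pairings), all impossible. Hence [Q(γ):Q] = 4 = [Q(√83, √73):Q], so Q(γ) = Q(√83, √73).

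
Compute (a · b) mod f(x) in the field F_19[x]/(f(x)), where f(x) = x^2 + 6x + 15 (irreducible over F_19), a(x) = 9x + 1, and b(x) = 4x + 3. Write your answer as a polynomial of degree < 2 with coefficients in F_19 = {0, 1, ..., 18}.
a · b ≡ 5x + 14 (mod f(x))

Multiply in F_19[x]: a(x)·b(x) = (9x + 1)·(4x + 3) = 17x^2 + 12x + 3. This has degree ≥ 2, so divide by f(x) over F_19: 17x^2 + 12x + 3 = (17)·(x^2 + 6x + 15) + (5x + 14). Hence a·b ≡ 5x + 14 (mod f). (F_19[x]/(f) is a field with 19^2 = 361 elements since f is irreducible of degree 2.)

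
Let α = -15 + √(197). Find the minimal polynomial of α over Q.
m_α(x) = x^2 + 30x + 28

From α + 15 = √(197), squaring gives (α + 15)^2 = 197, i.e. α^2 + 30α + 225 = 197, so α^2 + 30α + 28 = 0. The discriminant of x^2 + 30x + 28 is (30)^2 - 4·(28) = 900 - 112 = 788, and 4·(197) is not a perfect square in Q since 197 is squarefree and ≠ 1. Hence x^2 + 30x + 28 is irreducible over Q and is the minimal polynomial of α.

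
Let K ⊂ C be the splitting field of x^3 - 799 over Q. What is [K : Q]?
[K : Q] = 6

The roots of x^3 - 799 are ∛799, ω∛799, ω^2∛799 where ω = e^(2πi/3) is a primitive cube root of unity, so K = Q(∛799, ω). Now [Q(∛799):Q] = 3 (since 799 is not a perfect cube, x^3 - 799 is irreducible) and [Q(ω):Q] = 2. Both 2 and 3 divide [K:Q], and [K:Q] ≤ 3·2 = 6, so [K:Q] = 6. (Equivalently: Q(∛799) ⊂ R but ω ∉ R, so [K : Q(∛799)] = 2.)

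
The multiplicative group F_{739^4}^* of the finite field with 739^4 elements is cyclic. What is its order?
|F_{739^4}^*| = 298248146640

F_{739^4} has 739^4 = 298248146641 elements; its multiplicative group consists of all nonzero elements, so |F_{739^4}^*| = 298248146641 - 1 = 298248146640. (It is cyclic since any finite subgroup of the multiplicative group of a field is cyclic.)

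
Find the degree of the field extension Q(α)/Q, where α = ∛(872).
[Q(α):Q] = 3

The minimal polynomial of α is x^3 - 872, irreducible over Q since 872 is not a perfect cube (so x^3 - 872 has no rational root). Hence [Q(α):Q] = deg(m_α) = 3.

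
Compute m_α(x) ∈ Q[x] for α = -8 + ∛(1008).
m_α(x) = x^3 + 24x^2 + 192x - 496

Set β = α + 8 = ∛(1008), so β^3 = 1008. Then (α + 8)^3 - 1008 = 0, i.e. α is a root of g(x) = (x + 8)^3 - 1008 = x^3 + 24x^2 + 192x - 496. Since g(x) = h(x + 8) where h(x) = x^3 - 1008, and h is irreducible over Q (because 1008 is not a perfect cube, so h has no rational root, and a monic cubic with no rational root is irreducible), g is also irreducible (irreducibility is preserved under the substitution x → x + 8). Hence m_α(x) = x^3 + 24x^2 + 192x - 496.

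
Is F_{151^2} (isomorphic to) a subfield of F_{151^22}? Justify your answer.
Yes: F_{151^2} is a subfield of F_{151^22}

F_{p^m} embeds in F_{p^n} iff m | n (since F_{p^n} is the splitting field of x^(p^n) - x, and F_{p^m} ⊂ F_{p^n} forces p^n to be a power of p^m, i.e. m | n; conversely if m | n then every root of x^(p^m) - x is a root of x^(p^n) - x). Here 2 | 22 (since 22 = 11·2), so F_{151^2} is a subfield of F_{151^22}, and [F_{151^22} : F_{151^2}] = 22/2 = 11.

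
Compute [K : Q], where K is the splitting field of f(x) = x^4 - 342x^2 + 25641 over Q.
[K : Q] = 4

Solving the quadratic in x^2: x^2 = (342 ± √(342^2 - 4·25641))/2 = (342 ± √14400)/2 = (342 ± 120)/2, giving x^2 = 111 or x^2 = 231. So f(x) = (x^2 - 111)(x^2 - 231) and the roots of f are ±√111, ±√231. Hence the splitting field is K = Q(√111, √231). Since 111 and 231 are distinct squarefree integers > 1, their product 25641 is not a perfect square, so √231 ∉ Q(√111). By the tower law [K:Q] = [Q(√111,√231):Q(√111)] · [Q(√111):Q] = 2 · 2 = 4.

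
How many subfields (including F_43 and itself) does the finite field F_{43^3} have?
F_{43^3} has 2 subfields

The subfields of F_{p^n} are exactly the fields F_{p^d} for d | n (each is the fixed field of the unique index-d subgroup of Gal(F_{p^n}/F_p) ≅ Z/nZ). The divisors of n = 3 are {1, 3}, giving 2 subfields: F_{43^1}, F_{43^3}.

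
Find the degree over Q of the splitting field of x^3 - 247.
[K : Q] = 6

The roots of x^3 - 247 are ∛247, ω∛247, ω^2∛247 where ω = e^(2πi/3) is a primitive cube root of unity, so K = Q(∛247, ω). Now [Q(∛247):Q] = 3 (since 247 is not a perfect cube, x^3 - 247 is irreducible) and [Q(ω):Q] = 2. Both 2 and 3 divide [K:Q], and [K:Q] ≤ 3·2 = 6, so [K:Q] = 6. (Equivalently: Q(∛247) ⊂ R but ω ∉ R, so [K : Q(∛247)] = 2.)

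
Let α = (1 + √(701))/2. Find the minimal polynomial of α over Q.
m_α(x) = x^2 - x - 175

From 2α - 1 = √(701), squaring gives (2α - 1)^2 = 701, i.e. 4α^2 - 4α + 1 = 701, so α^2 - α + (1 - 701)/4 = 0. Since 701 ≡ 1 (mod 4), (1 - 701)/4 = -175 ∈ Z. The polynomial x^2 - x - 175 has discriminant 1 - 4·(-175) = 701, which is not a perfect square in Q (d = 701 is squarefree and ≠ 1), so x^2 - x - 175 is irreducible over Q. It is the minimal polynomial of α.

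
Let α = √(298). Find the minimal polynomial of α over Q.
m_α(x) = x^2 - 298

α satisfies α^2 - 298 = 0, so x^2 - 298 annihilates α. Since d = 298 is squarefree and ≠ 1, it is not a perfect square in Q, so x^2 - 298 has no rational root and is therefore irreducible over Q (a degree-2 polynomial over a field is irreducible iff it has no root). Hence m_α(x) = x^2 - 298.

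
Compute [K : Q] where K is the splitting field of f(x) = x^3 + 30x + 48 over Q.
[K : Q] = 6

By the rational root test, any rational root of the monic integer polynomial f(x) = x^3 + 30x + 48 must be an integer dividing the constant term 48, i.e. one of ±{1, 2, 3, 4, 6, 8, 12, 16, 24, 48}. Evaluating: f(1) = 79, f(-1) = 17, f(2) = 116, f(-2) = -20, f(3) = 165, f(-3) = -69, f(4) = 232, f(-4) = -136, f(6) = 444, f(-6) = -348, f(8) = 800, f(-8) = -704, f(12) = 2136, f(-12) = -2040, f(16) = 4624, f(-16) = -4528, f(24) = 14592, f(-24) = -14496, f(48) = 112080, f(-48) = -111984; none is 0, so f has no rational root and is therefore irreducible over Q (a cubic with no linear factor over a field is irreducible). For an irreducible cubic, the Galois group is A_3 or S_3 according as the discriminant disc(f) = -4a^3 - 27b^2 = -4·(30)^3 - 27·(48)^2 = -170208 is or is not a square in Q. Here disc(f) = -170208 is not a perfect square in Q, so the Galois group of f over Q is not contained in A_3 and must be all of S_3. The splitting field has degree |S_3| = 6 over Q, so [K : Q] = 6.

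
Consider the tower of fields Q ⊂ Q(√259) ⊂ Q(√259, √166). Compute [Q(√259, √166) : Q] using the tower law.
[Q(√259, √166) : Q] = 4

[Q(√259):Q] = 2 (min poly x^2 - 259, irreducible since 259 is squarefree > 1). For the top step, suppose √166 ∈ Q(√259), say √166 = c + d√259 with c, d ∈ Q. Squaring: 166 = c^2 + 259d^2 + 2cd√259. Since √259 ∉ Q this forces 2cd = 0. If d = 0 then √166 = c ∈ Q, contradicting 166 squarefree > 1. If c = 0 then 166 = 259d^2, so 259·166 = (259d)^2 is a perfect square in Q — but 259·166 = 42994 is not a perfect square (since 259 and 166 are distinct squarefree integers). Contradiction. Hence √166 ∉ Q(√259), so x^2 - 166 stays irreducible over Q(√259) and [Q(√259, √166) : Q(√259)] = 2. By the tower law, [Q(√259, √166) : Q] = 2 · 2 = 4.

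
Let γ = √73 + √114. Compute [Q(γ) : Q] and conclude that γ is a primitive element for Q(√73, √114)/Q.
[Q(γ) : Q] = 4 (equivalently, Q(γ) = Q(√73, √114))

Obviously Q(γ) ⊆ Q(√73, √114), and [Q(√73, √114):Q] = 4 (since 73, 114 are distinct squarefree integers > 1 with 8322 not a perfect square). To show equality we compute the minimal polynomial of γ. From γ = √73 + √114: γ^2 = 73 + 2√(8322) + 114 = 187 + 2√(8322), so γ^2 - 187 = 2√(8322); squaring, (γ^2 - 187)^2 = 4·8322, i.e. γ^4 - 374γ^2 + 34969 - 33288 = 0, i.e. γ^4 - 374γ^2 + 1681 = 0. So γ is a root of x^4 - 374x^2 + 1681. This polynomial is irreducible over Q: it has no rational root (each ±√73 ± √114 is irrational), and any factorization into two quadratics over Q would force √(8322) ∈ Q (pairing opposite roots) or √73, √114 ∈ Q (other pairings), all impossible. Hence [Q(γ):Q] = 4 = [Q(√73, √114):Q], so Q(γ) = Q(√73, √114).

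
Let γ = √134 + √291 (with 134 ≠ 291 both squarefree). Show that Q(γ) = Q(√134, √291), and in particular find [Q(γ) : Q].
[Q(γ) : Q] = 4 (equivalently, Q(γ) = Q(√134, √291))

Obviously Q(γ) ⊆ Q(√134, √291), and [Q(√134, √291):Q] = 4 (since 134, 291 are distinct squarefree integers > 1 with 38994 not a perfect square). To show equality we compute the minimal polynomial of γ. From γ = √134 + √291: γ^2 = 134 + 2√(38994) + 291 = 425 + 2√(38994), so γ^2 - 425 = 2√(38994); squaring, (γ^2 - 425)^2 = 4·38994, i.e. γ^4 - 850γ^2 + 180625 - 155976 = 0, i.e. γ^4 - 850γ^2 + 24649 = 0. So γ is a root of x^4 - 850x^2 + 24649. This polynomial is irreducible over Q: it has no rational root (each ±√134 ± √291 is irrational), and any factorization into two quadratics over Q would force √(38994) ∈ Q (pairing opposite roots) or √134, √291 ∈ Q (other pairings), all impossible. Hence [Q(γ):Q] = 4 = [Q(√134, √291):Q], so Q(γ) = Q(√134, √291).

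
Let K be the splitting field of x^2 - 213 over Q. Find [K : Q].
[K : Q] = 2

f(x) = x^2 - 213 factors as (x - √213)(x + √213). The splitting field is K = Q(√213). Since 213 is squarefree and > 1, it is not a perfect square, so x^2 - 213 is irreducible over Q and [Q(√213) : Q] = 2. Hence [K : Q] = 2.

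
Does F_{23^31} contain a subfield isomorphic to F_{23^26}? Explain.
No: F_{23^26} is not a subfield of F_{23^31}

F_{p^m} embeds in F_{p^n} iff m | n. Here 26 ∤ 31 (since 31 = 1·26 + 5 with remainder 5 ≠ 0), so F_{23^26} is not a subfield of F_{23^31}. Equivalently: if it were, the tower law would give 26 = [F_{23^26}:F_23] dividing [F_{23^31}:F_23] = 31, contradiction.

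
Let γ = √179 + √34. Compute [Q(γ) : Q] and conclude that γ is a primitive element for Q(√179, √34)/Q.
[Q(γ) : Q] = 4 (equivalently, Q(γ) = Q(√179, √34))

Obviously Q(γ) ⊆ Q(√179, √34), and [Q(√179, √34):Q] = 4 (since 179, 34 are distinct squarefree integers > 1 with 6086 not a perfect square). To show equality we compute the minimal polynomial of γ. From γ = √179 + √34: γ^2 = 179 + 2√(6086) + 34 = 213 + 2√(6086), so γ^2 - 213 = 2√(6086); squaring, (γ^2 - 213)^2 = 4·6086, i.e. γ^4 - 426γ^2 + 45369 - 24344 = 0, i.e. γ^4 - 426γ^2 + 21025 = 0. So γ is a root of x^4 - 426x^2 + 21025. This polynomial is irreducible over Q: it has no rational root (each ±√179 ± √34 is irrational), and any factorization into two quadratics over Q would force √(6086) ∈ Q (pairing opposite roots) or √179, √34 ∈ Q (other pairings), all impossible. Hence [Q(γ):Q] = 4 = [Q(√179, √34):Q], so Q(γ) = Q(√179, √34).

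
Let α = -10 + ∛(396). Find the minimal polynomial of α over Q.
m_α(x) = x^3 + 30x^2 + 300x + 604

Set β = α + 10 = ∛(396), so β^3 = 396. Then (α + 10)^3 - 396 = 0, i.e. α is a root of g(x) = (x + 10)^3 - 396 = x^3 + 30x^2 + 300x + 604. Since g(x) = h(x + 10) where h(x) = x^3 - 396, and h is irreducible over Q (because 396 is not a perfect cube, so h has no rational root, and a monic cubic with no rational root is irreducible), g is also irreducible (irreducibility is preserved under the substitution x → x + 10). Hence m_α(x) = x^3 + 30x^2 + 300x + 604.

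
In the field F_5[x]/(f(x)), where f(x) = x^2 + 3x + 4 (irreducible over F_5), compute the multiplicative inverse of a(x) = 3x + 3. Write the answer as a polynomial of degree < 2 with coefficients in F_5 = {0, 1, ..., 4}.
a(x)^(-1) ≡ 4x + 3 (mod f(x))

Since f is irreducible over F_5, F_5[x]/(f) is a field and a(x) ≠ 0 has an inverse. Apply the extended Euclidean algorithm to f(x) and a(x) in F_5[x]: f(x) = (2x + 4)·a(x) + (2). The last nonzero remainder is the constant 2 = gcd(f, a) in F_5. Back-substituting through the division chain expresses 2 = s(x)·a(x) + t(x)·f(x) with s(x) ≡ 3x + 1 (mod f), so (3x + 1)·a(x) ≡ 2 (mod f). Multiplying by 2^(-1) ≡ 3 in F_5 gives a(x)^(-1) ≡ 3·(3x + 1) ≡ 4x + 3 (mod f). Check: (3x + 3)·(4x + 3) = 2x^2 + x + 4 ≡ 1 (mod x^2 + 3x + 4).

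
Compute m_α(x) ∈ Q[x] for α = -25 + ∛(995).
m_α(x) = x^3 + 75x^2 + 1875x + 14630

Set β = α + 25 = ∛(995), so β^3 = 995. Then (α + 25)^3 - 995 = 0, i.e. α is a root of g(x) = (x + 25)^3 - 995 = x^3 + 75x^2 + 1875x + 14630. Since g(x) = h(x + 25) where h(x) = x^3 - 995, and h is irreducible over Q (because 995 is not a perfect cube, so h has no rational root, and a monic cubic with no rational root is irreducible), g is also irreducible (irreducibility is preserved under the substitution x → x + 25). Hence m_α(x) = x^3 + 75x^2 + 1875x + 14630.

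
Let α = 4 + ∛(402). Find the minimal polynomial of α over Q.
m_α(x) = x^3 - 12x^2 + 48x - 466

Set β = α - 4 = ∛(402), so β^3 = 402. Then (α - 4)^3 - 402 = 0, i.e. α is a root of g(x) = (x - 4)^3 - 402 = x^3 - 12x^2 + 48x - 466. Since g(x) = h(x - 4) where h(x) = x^3 - 402, and h is irreducible over Q (because 402 is not a perfect cube, so h has no rational root, and a monic cubic with no rational root is irreducible), g is also irreducible (irreducibility is preserved under the substitution x → x - 4). Hence m_α(x) = x^3 - 12x^2 + 48x - 466.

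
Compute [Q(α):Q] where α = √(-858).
[Q(α):Q] = 2

[Q(α):Q] equals the degree of the minimal polynomial of α. Here α^2 = -858 and x^2 + 858 is irreducible (d = -858 is squarefree, ≠ 1, hence not a square), so deg(m_α) = 2. Thus [Q(α):Q] = 2.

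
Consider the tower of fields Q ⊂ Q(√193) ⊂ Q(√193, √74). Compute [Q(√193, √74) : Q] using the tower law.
[Q(√193, √74) : Q] = 4

[Q(√193):Q] = 2 (min poly x^2 - 193, irreducible since 193 is squarefree > 1). For the top step, suppose √74 ∈ Q(√193), say √74 = c + d√193 with c, d ∈ Q. Squaring: 74 = c^2 + 193d^2 + 2cd√193. Since √193 ∉ Q this forces 2cd = 0. If d = 0 then √74 = c ∈ Q, contradicting 74 squarefree > 1. If c = 0 then 74 = 193d^2, so 193·74 = (193d)^2 is a perfect square in Q — but 193·74 = 14282 is not a perfect square (since 193 and 74 are distinct squarefree integers). Contradiction. Hence √74 ∉ Q(√193), so x^2 - 74 stays irreducible over Q(√193) and [Q(√193, √74) : Q(√193)] = 2. By the tower law, [Q(√193, √74) : Q] = 2 · 2 = 4.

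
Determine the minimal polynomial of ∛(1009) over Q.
m_α(x) = x^3 - 1009

α satisfies α^3 = 1009, so x^3 - 1009 annihilates α. By the rational root test, a rational root p/q (in lowest terms) of x^3 - 1009 would satisfy p^3 = 1009 q^3, forcing q = 1 and p^3 = 1009; but 1009 is not a perfect cube, contradiction. A monic cubic over Q with no rational root is irreducible (any nontrivial factorization would include a linear factor). Hence x^3 - 1009 is the minimal polynomial of α, and in particular [Q(α):Q] = 3.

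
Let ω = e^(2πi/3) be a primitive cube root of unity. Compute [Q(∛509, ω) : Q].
[Q(∛509, ω) : Q] = 6

[Q(∛509):Q] = 3 (min poly x^3 - 509, irreducible since 509 is not a perfect cube). [Q(ω):Q] = 2 (min poly x^2 + x + 1). Since Q(∛509) ⊂ R and ω ∉ R, we have ω ∉ Q(∛509), so x^2 + x + 1 remains irreducible over Q(∛509) and [Q(∛509, ω) : Q(∛509)] = 2. By the tower law, [Q(∛509, ω) : Q] = 3 · 2 = 6. (In fact Q(∛509, ω) is the splitting field of x^3 - 509 over Q.)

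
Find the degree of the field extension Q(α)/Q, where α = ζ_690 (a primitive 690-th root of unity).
[Q(α):Q] = 176

The minimal polynomial of ζ_690 over Q is the 690-th cyclotomic polynomial Φ_690(x), which is irreducible over Q and has degree φ(690) = 176. Hence [Q(α):Q] = φ(690) = 176.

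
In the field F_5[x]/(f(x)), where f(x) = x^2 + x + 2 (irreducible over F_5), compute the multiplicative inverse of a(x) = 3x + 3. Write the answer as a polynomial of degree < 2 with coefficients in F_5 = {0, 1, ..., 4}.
a(x)^(-1) ≡ 4x (mod f(x))

Since f is irreducible over F_5, F_5[x]/(f) is a field and a(x) ≠ 0 has an inverse. Apply the extended Euclidean algorithm to f(x) and a(x) in F_5[x]: f(x) = (2x)·a(x) + (2). The last nonzero remainder is the constant 2 = gcd(f, a) in F_5. Back-substituting through the division chain expresses 2 = s(x)·a(x) + t(x)·f(x) with s(x) ≡ 3x (mod f), so (3x)·a(x) ≡ 2 (mod f). Multiplying by 2^(-1) ≡ 3 in F_5 gives a(x)^(-1) ≡ 3·(3x) ≡ 4x (mod f). Check: (3x + 3)·(4x) = 2x^2 + 2x ≡ 1 (mod x^2 + x + 2).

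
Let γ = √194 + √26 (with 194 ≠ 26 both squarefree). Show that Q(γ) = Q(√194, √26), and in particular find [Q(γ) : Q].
[Q(γ) : Q] = 4 (equivalently, Q(γ) = Q(√194, √26))

Obviously Q(γ) ⊆ Q(√194, √26), and [Q(√194, √26):Q] = 4 (since 194, 26 are distinct squarefree integers > 1 with 5044 not a perfect square). To show equality we compute the minimal polynomial of γ. From γ = √194 + √26: γ^2 = 194 + 2√(5044) + 26 = 220 + 2√(5044), so γ^2 - 220 = 2√(5044); squaring, (γ^2 - 220)^2 = 4·5044, i.e. γ^4 - 440γ^2 + 48400 - 20176 = 0, i.e. γ^4 - 440γ^2 + 28224 = 0. So γ is a root of x^4 - 440x^2 + 28224. This polynomial is irreducible over Q: it has no rational root (each ±√194 ± √26 is irrational), and any factorization into two quadratics over Q would force √(5044) ∈ Q (pairing opposite roots) or √194, √26 ∈ Q (other pairings), all impossible. Hence [Q(γ):Q] = 4 = [Q(√194, √26):Q], so Q(γ) = Q(√194, √26).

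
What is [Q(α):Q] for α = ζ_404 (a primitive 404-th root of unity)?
[Q(α):Q] = 200

The minimal polynomial of ζ_404 over Q is the 404-th cyclotomic polynomial Φ_404(x), which is irreducible over Q and has degree φ(404) = 200. Hence [Q(α):Q] = φ(404) = 200.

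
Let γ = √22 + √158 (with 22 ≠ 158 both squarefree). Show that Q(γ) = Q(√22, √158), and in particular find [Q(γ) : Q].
[Q(γ) : Q] = 4 (equivalently, Q(γ) = Q(√22, √158))

Obviously Q(γ) ⊆ Q(√22, √158), and [Q(√22, √158):Q] = 4 (since 22, 158 are distinct squarefree integers > 1 with 3476 not a perfect square). To show equality we compute the minimal polynomial of γ. From γ = √22 + √158: γ^2 = 22 + 2√(3476) + 158 = 180 + 2√(3476), so γ^2 - 180 = 2√(3476); squaring, (γ^2 - 180)^2 = 4·3476, i.e. γ^4 - 360γ^2 + 32400 - 13904 = 0, i.e. γ^4 - 360γ^2 + 18496 = 0. So γ is a root of x^4 - 360x^2 + 18496. This polynomial is irreducible over Q: it has no rational root (each ±√22 ± √158 is irrational), and any factorization into two quadratics over Q would force √(3476) ∈ Q (pairing opposite roots) or √22, √158 ∈ Q (other pairings), all impossible. Hence [Q(γ):Q] = 4 = [Q(√22, √158):Q], so Q(γ) = Q(√22, √158).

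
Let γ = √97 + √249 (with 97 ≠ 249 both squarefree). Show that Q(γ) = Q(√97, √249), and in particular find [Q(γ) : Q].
[Q(γ) : Q] = 4 (equivalently, Q(γ) = Q(√97, √249))

Obviously Q(γ) ⊆ Q(√97, √249), and [Q(√97, √249):Q] = 4 (since 97, 249 are distinct squarefree integers > 1 with 24153 not a perfect square). To show equality we compute the minimal polynomial of γ. From γ = √97 + √249: γ^2 = 97 + 2√(24153) + 249 = 346 + 2√(24153), so γ^2 - 346 = 2√(24153); squaring, (γ^2 - 346)^2 = 4·24153, i.e. γ^4 - 692γ^2 + 119716 - 96612 = 0, i.e. γ^4 - 692γ^2 + 23104 = 0. So γ is a root of x^4 - 692x^2 + 23104. This polynomial is irreducible over Q: it has no rational root (each ±√97 ± √249 is irrational), and any factorization into two quadratics over Q would force √(24153) ∈ Q (pairing opposite roots) or √97, √249 ∈ Q (other pairings), all impossible. Hence [Q(γ):Q] = 4 = [Q(√97, √249):Q], so Q(γ) = Q(√97, √249).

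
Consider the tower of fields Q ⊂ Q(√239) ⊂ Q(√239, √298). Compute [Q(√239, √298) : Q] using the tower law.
[Q(√239, √298) : Q] = 4

[Q(√239):Q] = 2 (min poly x^2 - 239, irreducible since 239 is squarefree > 1). For the top step, suppose √298 ∈ Q(√239), say √298 = c + d√239 with c, d ∈ Q. Squaring: 298 = c^2 + 239d^2 + 2cd√239. Since √239 ∉ Q this forces 2cd = 0. If d = 0 then √298 = c ∈ Q, contradicting 298 squarefree > 1. If c = 0 then 298 = 239d^2, so 239·298 = (239d)^2 is a perfect square in Q — but 239·298 = 71222 is not a perfect square (since 239 and 298 are distinct squarefree integers). Contradiction. Hence √298 ∉ Q(√239), so x^2 - 298 stays irreducible over Q(√239) and [Q(√239, √298) : Q(√239)] = 2. By the tower law, [Q(√239, √298) : Q] = 2 · 2 = 4.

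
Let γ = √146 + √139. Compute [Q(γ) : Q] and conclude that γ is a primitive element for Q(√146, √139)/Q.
[Q(γ) : Q] = 4 (equivalently, Q(γ) = Q(√146, √139))

Obviously Q(γ) ⊆ Q(√146, √139), and [Q(√146, √139):Q] = 4 (since 146, 139 are distinct squarefree integers > 1 with 20294 not a perfect square). To show equality we compute the minimal polynomial of γ. From γ = √146 + √139: γ^2 = 146 + 2√(20294) + 139 = 285 + 2√(20294), so γ^2 - 285 = 2√(20294); squaring, (γ^2 - 285)^2 = 4·20294, i.e. γ^4 - 570γ^2 + 81225 - 81176 = 0, i.e. γ^4 - 570γ^2 + 49 = 0. So γ is a root of x^4 - 570x^2 + 49. This polynomial is irreducible over Q: it has no rational root (each ±√146 ± √139 is irrational), and any factorization into two quadratics over Q would force √(20294) ∈ Q (pairing opposite roots) or √146, √139 ∈ Q (other pairings), all impossible. Hence [Q(γ):Q] = 4 = [Q(√146, √139):Q], so Q(γ) = Q(√146, √139).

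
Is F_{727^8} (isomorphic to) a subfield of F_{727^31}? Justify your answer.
No: F_{727^8} is not a subfield of F_{727^31}

F_{p^m} embeds in F_{p^n} iff m | n. Here 8 ∤ 31 (since 31 = 3·8 + 7 with remainder 7 ≠ 0), so F_{727^8} is not a subfield of F_{727^31}. Equivalently: if it were, the tower law would give 8 = [F_{727^8}:F_727] dividing [F_{727^31}:F_727] = 31, contradiction.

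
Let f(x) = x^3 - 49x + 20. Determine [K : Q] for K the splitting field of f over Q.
[K : Q] = 6

By the rational root test, any rational root of the monic integer polynomial f(x) = x^3 - 49x + 20 must be an integer dividing the constant term 20, i.e. one of ±{1, 2, 4, 5, 10, 20}. Evaluating: f(1) = -28, f(-1) = 68, f(2) = -70, f(-2) = 110, f(4) = -112, f(-4) = 152, f(5) = -100, f(-5) = 140, f(10) = 530, f(-10) = -490, f(20) = 7040, f(-20) = -7000; none is 0, so f has no rational root and is therefore irreducible over Q (a cubic with no linear factor over a field is irreducible). For an irreducible cubic, the Galois group is A_3 or S_3 according as the discriminant disc(f) = -4a^3 - 27b^2 = -4·(-49)^3 - 27·(20)^2 = 459796 is or is not a square in Q. Here disc(f) = 459796 is not a perfect square in Q, so the Galois group of f over Q is not contained in A_3 and must be all of S_3. The splitting field has degree |S_3| = 6 over Q, so [K : Q] = 6.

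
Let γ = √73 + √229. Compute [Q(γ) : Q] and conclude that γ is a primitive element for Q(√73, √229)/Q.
[Q(γ) : Q] = 4 (equivalently, Q(γ) = Q(√73, √229))

Obviously Q(γ) ⊆ Q(√73, √229), and [Q(√73, √229):Q] = 4 (since 73, 229 are distinct squarefree integers > 1 with 16717 not a perfect square). To show equality we compute the minimal polynomial of γ. From γ = √73 + √229: γ^2 = 73 + 2√(16717) + 229 = 302 + 2√(16717), so γ^2 - 302 = 2√(16717); squaring, (γ^2 - 302)^2 = 4·16717, i.e. γ^4 - 604γ^2 + 91204 - 66868 = 0, i.e. γ^4 - 604γ^2 + 24336 = 0. So γ is a root of x^4 - 604x^2 + 24336. This polynomial is irreducible over Q: it has no rational root (each ±√73 ± √229 is irrational), and any factorization into two quadratics over Q would force √(16717) ∈ Q (pairing opposite roots) or √73, √229 ∈ Q (other pairings), all impossible. Hence [Q(γ):Q] = 4 = [Q(√73, √229):Q], so Q(γ) = Q(√73, √229).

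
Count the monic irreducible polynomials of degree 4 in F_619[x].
There are 36702992190 monic irreducible polynomials of degree 4 over F_619

Each element of F_{619^4} that lies in no proper subfield is a root of exactly one monic irreducible of degree 4 over F_619, and each such polynomial has 4 distinct roots in F_{619^4}. By Möbius inversion the count is N_619(4) = (1/4) Σ_{d|4} μ(4/d) · 619^d = (1/4)(μ(4)·619^1 + μ(2)·619^2 + μ(1)·619^4) = 146811968760/4 = 36702992190.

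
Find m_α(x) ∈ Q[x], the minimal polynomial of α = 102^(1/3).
m_α(x) = x^3 - 102

α satisfies α^3 = 102, so x^3 - 102 annihilates α. By the rational root test, a rational root p/q (in lowest terms) of x^3 - 102 would satisfy p^3 = 102 q^3, forcing q = 1 and p^3 = 102; but 102 is not a perfect cube, contradiction. A monic cubic over Q with no rational root is irreducible (any nontrivial factorization would include a linear factor). Hence x^3 - 102 is the minimal polynomial of α, and in particular [Q(α):Q] = 3.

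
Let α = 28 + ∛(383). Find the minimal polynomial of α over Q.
m_α(x) = x^3 - 84x^2 + 2352x - 22335

Set β = α - 28 = ∛(383), so β^3 = 383. Then (α - 28)^3 - 383 = 0, i.e. α is a root of g(x) = (x - 28)^3 - 383 = x^3 - 84x^2 + 2352x - 22335. Since g(x) = h(x - 28) where h(x) = x^3 - 383, and h is irreducible over Q (because 383 is not a perfect cube, so h has no rational root, and a monic cubic with no rational root is irreducible), g is also irreducible (irreducibility is preserved under the substitution x → x - 28). Hence m_α(x) = x^3 - 84x^2 + 2352x - 22335.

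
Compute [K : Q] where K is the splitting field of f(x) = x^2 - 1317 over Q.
[K : Q] = 2

f(x) = x^2 - 1317 factors as (x - √1317)(x + √1317). The splitting field is K = Q(√1317). Since 1317 is squarefree and > 1, it is not a perfect square, so x^2 - 1317 is irreducible over Q and [Q(√1317) : Q] = 2. Hence [K : Q] = 2.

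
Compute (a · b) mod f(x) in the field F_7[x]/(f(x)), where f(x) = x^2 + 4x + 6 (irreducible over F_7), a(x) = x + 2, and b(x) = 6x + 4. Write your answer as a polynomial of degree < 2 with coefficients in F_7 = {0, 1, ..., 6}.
a · b ≡ 6x (mod f(x))

Multiply in F_7[x]: a(x)·b(x) = (x + 2)·(6x + 4) = 6x^2 + 2x + 1. This has degree ≥ 2, so divide by f(x) over F_7: 6x^2 + 2x + 1 = (6)·(x^2 + 4x + 6) + (6x). Hence a·b ≡ 6x (mod f). (F_7[x]/(f) is a field with 7^2 = 49 elements since f is irreducible of degree 2.)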